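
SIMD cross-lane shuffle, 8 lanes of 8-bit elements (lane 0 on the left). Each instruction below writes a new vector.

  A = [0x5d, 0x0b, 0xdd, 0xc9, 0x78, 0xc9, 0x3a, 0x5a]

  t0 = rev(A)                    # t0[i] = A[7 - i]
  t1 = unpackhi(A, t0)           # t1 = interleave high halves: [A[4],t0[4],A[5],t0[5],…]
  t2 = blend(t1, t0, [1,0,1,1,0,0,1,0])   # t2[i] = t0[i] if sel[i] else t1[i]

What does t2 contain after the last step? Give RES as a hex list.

t0 = [0x5a, 0x3a, 0xc9, 0x78, 0xc9, 0xdd, 0x0b, 0x5d]
t1 = [0x78, 0xc9, 0xc9, 0xdd, 0x3a, 0x0b, 0x5a, 0x5d]
t2 = [0x5a, 0xc9, 0xc9, 0x78, 0x3a, 0x0b, 0x0b, 0x5d]

RES = [0x5a, 0xc9, 0xc9, 0x78, 0x3a, 0x0b, 0x0b, 0x5d]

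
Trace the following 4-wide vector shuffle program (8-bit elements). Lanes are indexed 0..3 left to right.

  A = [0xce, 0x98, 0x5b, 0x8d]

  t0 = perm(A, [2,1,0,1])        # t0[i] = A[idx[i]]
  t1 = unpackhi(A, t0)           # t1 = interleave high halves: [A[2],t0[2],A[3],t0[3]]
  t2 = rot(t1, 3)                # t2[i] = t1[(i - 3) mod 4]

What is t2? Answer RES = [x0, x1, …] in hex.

→ t0 |5b|98|ce|98|
→ t1 |5b|ce|8d|98|
→ t2 |ce|8d|98|5b|

RES = [0xce, 0x8d, 0x98, 0x5b]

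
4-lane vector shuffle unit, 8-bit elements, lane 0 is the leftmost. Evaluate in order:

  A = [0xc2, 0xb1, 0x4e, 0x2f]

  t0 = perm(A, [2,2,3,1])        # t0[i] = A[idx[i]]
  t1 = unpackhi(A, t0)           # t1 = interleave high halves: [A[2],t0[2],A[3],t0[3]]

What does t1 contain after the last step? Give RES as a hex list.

RES = [ 0x4e  0x2f  0x2f  0xb1 ]

→ t0 |4e|4e|2f|b1|
→ t1 |4e|2f|2f|b1|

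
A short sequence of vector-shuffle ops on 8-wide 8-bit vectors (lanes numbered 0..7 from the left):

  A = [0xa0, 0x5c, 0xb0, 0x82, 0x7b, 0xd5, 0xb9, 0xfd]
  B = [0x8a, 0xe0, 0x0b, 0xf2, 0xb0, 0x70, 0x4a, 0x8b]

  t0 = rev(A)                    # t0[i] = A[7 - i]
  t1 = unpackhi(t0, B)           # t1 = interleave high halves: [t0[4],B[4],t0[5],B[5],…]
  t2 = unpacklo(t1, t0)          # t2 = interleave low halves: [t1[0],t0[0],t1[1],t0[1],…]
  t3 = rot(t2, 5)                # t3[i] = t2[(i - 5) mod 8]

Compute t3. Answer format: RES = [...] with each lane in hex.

RES = [0xb9, 0xb0, 0xd5, 0x70, 0x7b, 0x82, 0xfd, 0xb0]

→ t0 |fd|b9|d5|7b|82|b0|5c|a0|
→ t1 |82|b0|b0|70|5c|4a|a0|8b|
→ t2 |82|fd|b0|b9|b0|d5|70|7b|
→ t3 |b9|b0|d5|70|7b|82|fd|b0|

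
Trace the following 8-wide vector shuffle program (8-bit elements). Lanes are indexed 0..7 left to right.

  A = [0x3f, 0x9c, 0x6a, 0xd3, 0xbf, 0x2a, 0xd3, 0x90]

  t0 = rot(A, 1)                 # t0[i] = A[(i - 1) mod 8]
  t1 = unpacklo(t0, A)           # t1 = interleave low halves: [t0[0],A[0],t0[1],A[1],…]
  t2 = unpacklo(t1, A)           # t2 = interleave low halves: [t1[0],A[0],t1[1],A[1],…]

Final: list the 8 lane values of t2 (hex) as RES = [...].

RES = [0x90, 0x3f, 0x3f, 0x9c, 0x3f, 0x6a, 0x9c, 0xd3]

  t0: 90 3f 9c 6a d3 bf 2a d3
  t1: 90 3f 3f 9c 9c 6a 6a d3
  t2: 90 3f 3f 9c 3f 6a 9c d3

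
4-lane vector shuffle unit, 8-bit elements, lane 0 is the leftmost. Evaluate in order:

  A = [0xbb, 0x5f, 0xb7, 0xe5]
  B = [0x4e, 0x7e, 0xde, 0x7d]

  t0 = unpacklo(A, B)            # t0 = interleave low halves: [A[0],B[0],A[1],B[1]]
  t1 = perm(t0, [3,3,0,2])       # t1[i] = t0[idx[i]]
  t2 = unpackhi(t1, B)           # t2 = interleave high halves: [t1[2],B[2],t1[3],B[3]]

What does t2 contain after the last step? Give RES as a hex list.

  t0: bb 4e 5f 7e
  t1: 7e 7e bb 5f
  t2: bb de 5f 7d

RES = [0xbb, 0xde, 0x5f, 0x7d]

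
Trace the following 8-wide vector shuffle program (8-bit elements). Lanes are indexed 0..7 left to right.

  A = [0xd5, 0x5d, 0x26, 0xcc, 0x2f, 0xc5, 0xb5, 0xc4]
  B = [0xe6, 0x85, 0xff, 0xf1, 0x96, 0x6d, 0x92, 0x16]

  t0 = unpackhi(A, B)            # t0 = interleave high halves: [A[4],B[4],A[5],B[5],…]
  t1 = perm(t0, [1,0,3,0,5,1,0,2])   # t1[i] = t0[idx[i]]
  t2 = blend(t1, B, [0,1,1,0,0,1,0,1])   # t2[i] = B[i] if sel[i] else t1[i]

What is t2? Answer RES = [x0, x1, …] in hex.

RES = [ 0x96  0x85  0xff  0x2f  0x92  0x6d  0x2f  0x16 ]

  t0: 2f 96 c5 6d b5 92 c4 16
  t1: 96 2f 6d 2f 92 96 2f c5
  t2: 96 85 ff 2f 92 6d 2f 16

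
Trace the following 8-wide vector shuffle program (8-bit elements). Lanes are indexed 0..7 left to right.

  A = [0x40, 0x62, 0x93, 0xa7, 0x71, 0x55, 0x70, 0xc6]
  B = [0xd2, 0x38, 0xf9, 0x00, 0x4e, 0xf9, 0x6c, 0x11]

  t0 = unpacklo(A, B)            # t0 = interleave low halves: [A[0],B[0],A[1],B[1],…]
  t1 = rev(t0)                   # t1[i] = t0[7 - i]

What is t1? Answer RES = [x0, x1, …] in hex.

RES = [0x00, 0xa7, 0xf9, 0x93, 0x38, 0x62, 0xd2, 0x40]

t0 = [0x40, 0xd2, 0x62, 0x38, 0x93, 0xf9, 0xa7, 0x00]
t1 = [0x00, 0xa7, 0xf9, 0x93, 0x38, 0x62, 0xd2, 0x40]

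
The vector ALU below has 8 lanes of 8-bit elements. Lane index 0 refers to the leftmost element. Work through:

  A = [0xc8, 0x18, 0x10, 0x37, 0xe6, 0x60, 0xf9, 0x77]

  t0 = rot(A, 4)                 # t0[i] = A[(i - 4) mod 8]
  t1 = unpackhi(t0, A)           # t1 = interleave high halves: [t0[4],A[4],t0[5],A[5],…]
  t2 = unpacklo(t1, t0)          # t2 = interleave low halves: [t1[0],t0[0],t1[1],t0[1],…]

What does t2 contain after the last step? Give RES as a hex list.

t0 = [0xe6, 0x60, 0xf9, 0x77, 0xc8, 0x18, 0x10, 0x37]
t1 = [0xc8, 0xe6, 0x18, 0x60, 0x10, 0xf9, 0x37, 0x77]
t2 = [0xc8, 0xe6, 0xe6, 0x60, 0x18, 0xf9, 0x60, 0x77]

RES = [0xc8, 0xe6, 0xe6, 0x60, 0x18, 0xf9, 0x60, 0x77]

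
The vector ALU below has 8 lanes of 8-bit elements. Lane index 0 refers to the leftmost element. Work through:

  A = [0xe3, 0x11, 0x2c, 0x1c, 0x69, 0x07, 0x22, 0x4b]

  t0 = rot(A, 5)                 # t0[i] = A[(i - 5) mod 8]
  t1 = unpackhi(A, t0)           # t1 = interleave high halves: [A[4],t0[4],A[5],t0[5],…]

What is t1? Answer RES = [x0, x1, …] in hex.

→ t0 |1c|69|07|22|4b|e3|11|2c|
→ t1 |69|4b|07|e3|22|11|4b|2c|

RES = [ 0x69  0x4b  0x07  0xe3  0x22  0x11  0x4b  0x2c ]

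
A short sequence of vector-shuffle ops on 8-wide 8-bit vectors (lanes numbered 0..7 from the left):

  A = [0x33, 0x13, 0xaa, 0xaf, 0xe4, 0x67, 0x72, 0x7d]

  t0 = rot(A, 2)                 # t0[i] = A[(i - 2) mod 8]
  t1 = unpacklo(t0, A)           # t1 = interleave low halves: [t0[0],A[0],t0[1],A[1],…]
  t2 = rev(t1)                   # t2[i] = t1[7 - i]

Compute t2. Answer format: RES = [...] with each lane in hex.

RES = [0xaf, 0x13, 0xaa, 0x33, 0x13, 0x7d, 0x33, 0x72]

→ t0 |72|7d|33|13|aa|af|e4|67|
→ t1 |72|33|7d|13|33|aa|13|af|
→ t2 |af|13|aa|33|13|7d|33|72|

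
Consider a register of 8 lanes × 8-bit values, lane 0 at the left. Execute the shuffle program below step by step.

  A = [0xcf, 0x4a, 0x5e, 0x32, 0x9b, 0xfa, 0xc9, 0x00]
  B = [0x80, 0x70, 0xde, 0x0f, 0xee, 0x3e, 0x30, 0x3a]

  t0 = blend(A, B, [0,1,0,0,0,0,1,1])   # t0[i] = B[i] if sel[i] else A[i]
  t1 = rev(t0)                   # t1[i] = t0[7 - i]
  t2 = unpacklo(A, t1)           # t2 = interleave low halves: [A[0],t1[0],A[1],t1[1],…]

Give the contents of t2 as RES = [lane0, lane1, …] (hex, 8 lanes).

RES = [ 0xcf  0x3a  0x4a  0x30  0x5e  0xfa  0x32  0x9b ]

t0 = [0xcf, 0x70, 0x5e, 0x32, 0x9b, 0xfa, 0x30, 0x3a]
t1 = [0x3a, 0x30, 0xfa, 0x9b, 0x32, 0x5e, 0x70, 0xcf]
t2 = [0xcf, 0x3a, 0x4a, 0x30, 0x5e, 0xfa, 0x32, 0x9b]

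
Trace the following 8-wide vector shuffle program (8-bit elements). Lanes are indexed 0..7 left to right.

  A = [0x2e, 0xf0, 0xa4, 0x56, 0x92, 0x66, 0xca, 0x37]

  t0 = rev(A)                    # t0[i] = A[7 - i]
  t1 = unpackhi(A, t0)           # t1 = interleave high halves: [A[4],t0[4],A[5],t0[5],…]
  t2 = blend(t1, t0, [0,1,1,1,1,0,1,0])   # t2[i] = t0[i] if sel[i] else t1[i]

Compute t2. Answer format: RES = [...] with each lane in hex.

RES = [ 0x92  0xca  0x66  0x92  0x56  0xf0  0xf0  0x2e ]

t0 = [0x37, 0xca, 0x66, 0x92, 0x56, 0xa4, 0xf0, 0x2e]
t1 = [0x92, 0x56, 0x66, 0xa4, 0xca, 0xf0, 0x37, 0x2e]
t2 = [0x92, 0xca, 0x66, 0x92, 0x56, 0xf0, 0xf0, 0x2e]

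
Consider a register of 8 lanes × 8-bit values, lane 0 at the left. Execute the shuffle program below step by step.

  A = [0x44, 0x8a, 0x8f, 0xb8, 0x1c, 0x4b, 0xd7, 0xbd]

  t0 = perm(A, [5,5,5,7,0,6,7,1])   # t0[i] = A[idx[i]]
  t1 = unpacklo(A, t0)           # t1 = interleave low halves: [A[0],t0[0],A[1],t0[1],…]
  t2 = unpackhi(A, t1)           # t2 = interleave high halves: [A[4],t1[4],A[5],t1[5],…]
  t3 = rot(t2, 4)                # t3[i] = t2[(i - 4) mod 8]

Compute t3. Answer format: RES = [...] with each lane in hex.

→ t0 |4b|4b|4b|bd|44|d7|bd|8a|
→ t1 |44|4b|8a|4b|8f|4b|b8|bd|
→ t2 |1c|8f|4b|4b|d7|b8|bd|bd|
→ t3 |d7|b8|bd|bd|1c|8f|4b|4b|

RES = [0xd7, 0xb8, 0xbd, 0xbd, 0x1c, 0x8f, 0x4b, 0x4b]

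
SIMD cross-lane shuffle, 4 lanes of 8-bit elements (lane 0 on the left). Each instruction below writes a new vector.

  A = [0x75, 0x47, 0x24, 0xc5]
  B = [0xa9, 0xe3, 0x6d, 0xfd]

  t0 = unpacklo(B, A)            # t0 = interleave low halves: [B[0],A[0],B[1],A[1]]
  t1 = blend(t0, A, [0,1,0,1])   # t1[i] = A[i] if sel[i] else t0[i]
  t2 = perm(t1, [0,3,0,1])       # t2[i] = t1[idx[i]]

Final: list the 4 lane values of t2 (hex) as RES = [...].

RES = [0xa9, 0xc5, 0xa9, 0x47]

  t0: a9 75 e3 47
  t1: a9 47 e3 c5
  t2: a9 c5 a9 47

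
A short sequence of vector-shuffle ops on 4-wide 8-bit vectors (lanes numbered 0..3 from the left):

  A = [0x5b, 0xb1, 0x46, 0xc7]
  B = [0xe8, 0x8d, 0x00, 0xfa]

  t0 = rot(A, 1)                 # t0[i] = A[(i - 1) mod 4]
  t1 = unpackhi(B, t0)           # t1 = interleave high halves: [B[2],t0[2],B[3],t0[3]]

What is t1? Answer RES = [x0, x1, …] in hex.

RES = [0x00, 0xb1, 0xfa, 0x46]

t0 = [0xc7, 0x5b, 0xb1, 0x46]
t1 = [0x00, 0xb1, 0xfa, 0x46]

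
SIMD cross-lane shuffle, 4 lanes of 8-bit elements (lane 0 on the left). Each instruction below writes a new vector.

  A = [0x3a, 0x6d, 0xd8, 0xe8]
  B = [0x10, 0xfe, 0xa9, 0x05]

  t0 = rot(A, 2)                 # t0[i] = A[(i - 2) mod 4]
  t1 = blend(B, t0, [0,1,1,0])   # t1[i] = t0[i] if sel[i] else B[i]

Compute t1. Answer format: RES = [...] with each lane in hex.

RES = [0x10, 0xe8, 0x3a, 0x05]

  t0: d8 e8 3a 6d
  t1: 10 e8 3a 05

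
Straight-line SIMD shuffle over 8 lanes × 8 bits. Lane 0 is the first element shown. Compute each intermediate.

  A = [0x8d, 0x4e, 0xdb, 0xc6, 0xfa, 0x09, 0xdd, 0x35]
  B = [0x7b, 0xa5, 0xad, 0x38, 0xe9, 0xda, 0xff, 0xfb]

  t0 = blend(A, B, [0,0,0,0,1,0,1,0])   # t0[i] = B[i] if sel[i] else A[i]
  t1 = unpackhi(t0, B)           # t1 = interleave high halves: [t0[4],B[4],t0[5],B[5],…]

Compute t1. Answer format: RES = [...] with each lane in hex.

RES = [ 0xe9  0xe9  0x09  0xda  0xff  0xff  0x35  0xfb ]

  t0: 8d 4e db c6 e9 09 ff 35
  t1: e9 e9 09 da ff ff 35 fb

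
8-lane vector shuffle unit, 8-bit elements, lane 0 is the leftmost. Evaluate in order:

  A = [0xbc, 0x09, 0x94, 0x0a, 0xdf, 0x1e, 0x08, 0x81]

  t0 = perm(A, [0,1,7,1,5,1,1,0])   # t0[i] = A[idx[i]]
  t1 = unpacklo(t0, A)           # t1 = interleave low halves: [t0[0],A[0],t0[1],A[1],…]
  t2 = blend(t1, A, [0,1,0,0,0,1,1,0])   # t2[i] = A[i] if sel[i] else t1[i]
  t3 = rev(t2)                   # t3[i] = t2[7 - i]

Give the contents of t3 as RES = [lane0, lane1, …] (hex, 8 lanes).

RES = [ 0x0a  0x08  0x1e  0x81  0x09  0x09  0x09  0xbc ]

  t0: bc 09 81 09 1e 09 09 bc
  t1: bc bc 09 09 81 94 09 0a
  t2: bc 09 09 09 81 1e 08 0a
  t3: 0a 08 1e 81 09 09 09 bc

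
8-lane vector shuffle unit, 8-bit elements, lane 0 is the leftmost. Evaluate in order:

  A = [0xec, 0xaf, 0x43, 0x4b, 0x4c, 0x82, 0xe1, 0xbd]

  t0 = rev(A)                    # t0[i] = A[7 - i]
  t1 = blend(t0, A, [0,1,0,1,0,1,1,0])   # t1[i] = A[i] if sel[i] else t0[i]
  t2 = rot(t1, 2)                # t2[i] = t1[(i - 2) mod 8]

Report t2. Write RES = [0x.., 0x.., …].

RES = [ 0xe1  0xec  0xbd  0xaf  0x82  0x4b  0x4b  0x82 ]

  t0: bd e1 82 4c 4b 43 af ec
  t1: bd af 82 4b 4b 82 e1 ec
  t2: e1 ec bd af 82 4b 4b 82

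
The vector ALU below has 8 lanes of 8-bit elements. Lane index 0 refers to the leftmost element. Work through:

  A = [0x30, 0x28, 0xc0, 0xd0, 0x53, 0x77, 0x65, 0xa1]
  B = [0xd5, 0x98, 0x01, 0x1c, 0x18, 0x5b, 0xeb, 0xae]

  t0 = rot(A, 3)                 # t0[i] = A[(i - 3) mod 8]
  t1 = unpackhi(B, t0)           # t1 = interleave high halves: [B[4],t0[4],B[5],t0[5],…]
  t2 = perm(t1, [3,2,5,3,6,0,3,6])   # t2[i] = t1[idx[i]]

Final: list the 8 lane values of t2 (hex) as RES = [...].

RES = [0xc0, 0x5b, 0xd0, 0xc0, 0xae, 0x18, 0xc0, 0xae]

t0 = [0x77, 0x65, 0xa1, 0x30, 0x28, 0xc0, 0xd0, 0x53]
t1 = [0x18, 0x28, 0x5b, 0xc0, 0xeb, 0xd0, 0xae, 0x53]
t2 = [0xc0, 0x5b, 0xd0, 0xc0, 0xae, 0x18, 0xc0, 0xae]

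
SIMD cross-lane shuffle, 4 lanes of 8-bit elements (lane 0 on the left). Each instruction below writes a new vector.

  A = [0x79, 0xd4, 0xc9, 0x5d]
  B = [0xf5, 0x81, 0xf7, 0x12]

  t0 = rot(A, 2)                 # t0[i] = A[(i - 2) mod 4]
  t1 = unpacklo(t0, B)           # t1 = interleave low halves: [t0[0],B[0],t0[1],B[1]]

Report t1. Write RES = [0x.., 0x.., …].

RES = [ 0xc9  0xf5  0x5d  0x81 ]

  t0: c9 5d 79 d4
  t1: c9 f5 5d 81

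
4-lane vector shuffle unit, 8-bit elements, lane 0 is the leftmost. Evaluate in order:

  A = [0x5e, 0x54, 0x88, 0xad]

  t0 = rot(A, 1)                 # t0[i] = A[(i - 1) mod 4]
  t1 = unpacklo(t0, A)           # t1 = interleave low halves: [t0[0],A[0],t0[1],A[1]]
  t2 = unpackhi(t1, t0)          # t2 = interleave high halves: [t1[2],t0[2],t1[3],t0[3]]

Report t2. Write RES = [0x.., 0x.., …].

RES = [ 0x5e  0x54  0x54  0x88 ]

t0 = [0xad, 0x5e, 0x54, 0x88]
t1 = [0xad, 0x5e, 0x5e, 0x54]
t2 = [0x5e, 0x54, 0x54, 0x88]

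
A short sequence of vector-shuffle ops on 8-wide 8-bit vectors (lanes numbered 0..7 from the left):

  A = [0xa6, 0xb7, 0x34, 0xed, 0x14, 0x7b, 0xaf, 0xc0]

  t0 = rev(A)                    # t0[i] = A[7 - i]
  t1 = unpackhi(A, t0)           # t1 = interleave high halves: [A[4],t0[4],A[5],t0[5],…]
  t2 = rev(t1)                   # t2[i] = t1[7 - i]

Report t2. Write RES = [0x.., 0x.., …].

  t0: c0 af 7b 14 ed 34 b7 a6
  t1: 14 ed 7b 34 af b7 c0 a6
  t2: a6 c0 b7 af 34 7b ed 14

RES = [0xa6, 0xc0, 0xb7, 0xaf, 0x34, 0x7b, 0xed, 0x14]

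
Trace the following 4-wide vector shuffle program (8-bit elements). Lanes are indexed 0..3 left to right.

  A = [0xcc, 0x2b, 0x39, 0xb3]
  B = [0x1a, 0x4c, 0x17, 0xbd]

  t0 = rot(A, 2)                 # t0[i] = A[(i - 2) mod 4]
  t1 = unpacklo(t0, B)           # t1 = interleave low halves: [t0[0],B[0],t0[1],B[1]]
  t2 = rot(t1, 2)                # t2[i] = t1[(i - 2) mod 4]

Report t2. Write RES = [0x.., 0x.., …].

RES = [0xb3, 0x4c, 0x39, 0x1a]

→ t0 |39|b3|cc|2b|
→ t1 |39|1a|b3|4c|
→ t2 |b3|4c|39|1a|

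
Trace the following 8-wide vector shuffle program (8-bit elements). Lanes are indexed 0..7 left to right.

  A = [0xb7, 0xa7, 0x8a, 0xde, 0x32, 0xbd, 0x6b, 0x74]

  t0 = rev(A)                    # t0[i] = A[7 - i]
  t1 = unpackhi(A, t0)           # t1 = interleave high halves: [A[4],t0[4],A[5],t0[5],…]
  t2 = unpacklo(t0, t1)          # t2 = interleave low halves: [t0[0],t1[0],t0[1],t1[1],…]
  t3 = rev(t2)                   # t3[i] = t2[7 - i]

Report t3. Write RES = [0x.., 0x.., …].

→ t0 |74|6b|bd|32|de|8a|a7|b7|
→ t1 |32|de|bd|8a|6b|a7|74|b7|
→ t2 |74|32|6b|de|bd|bd|32|8a|
→ t3 |8a|32|bd|bd|de|6b|32|74|

RES = [0x8a, 0x32, 0xbd, 0xbd, 0xde, 0x6b, 0x32, 0x74]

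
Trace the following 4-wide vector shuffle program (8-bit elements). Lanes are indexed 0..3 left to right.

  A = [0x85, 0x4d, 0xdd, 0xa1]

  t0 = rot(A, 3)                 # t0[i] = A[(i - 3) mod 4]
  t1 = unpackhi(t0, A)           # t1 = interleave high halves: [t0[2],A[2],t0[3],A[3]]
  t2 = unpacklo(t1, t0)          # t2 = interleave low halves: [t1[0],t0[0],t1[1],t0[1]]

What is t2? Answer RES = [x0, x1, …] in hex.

RES = [ 0xa1  0x4d  0xdd  0xdd ]

  t0: 4d dd a1 85
  t1: a1 dd 85 a1
  t2: a1 4d dd dd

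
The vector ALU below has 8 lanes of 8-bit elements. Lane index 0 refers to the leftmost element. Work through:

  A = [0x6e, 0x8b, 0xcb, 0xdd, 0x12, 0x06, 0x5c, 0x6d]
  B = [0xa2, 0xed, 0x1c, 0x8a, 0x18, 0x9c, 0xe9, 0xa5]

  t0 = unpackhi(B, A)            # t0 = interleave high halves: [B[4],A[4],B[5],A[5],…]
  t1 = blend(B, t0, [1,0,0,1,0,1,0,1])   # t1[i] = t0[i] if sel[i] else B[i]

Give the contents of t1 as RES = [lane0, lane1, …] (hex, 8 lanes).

t0 = [0x18, 0x12, 0x9c, 0x06, 0xe9, 0x5c, 0xa5, 0x6d]
t1 = [0x18, 0xed, 0x1c, 0x06, 0x18, 0x5c, 0xe9, 0x6d]

RES = [0x18, 0xed, 0x1c, 0x06, 0x18, 0x5c, 0xe9, 0x6d]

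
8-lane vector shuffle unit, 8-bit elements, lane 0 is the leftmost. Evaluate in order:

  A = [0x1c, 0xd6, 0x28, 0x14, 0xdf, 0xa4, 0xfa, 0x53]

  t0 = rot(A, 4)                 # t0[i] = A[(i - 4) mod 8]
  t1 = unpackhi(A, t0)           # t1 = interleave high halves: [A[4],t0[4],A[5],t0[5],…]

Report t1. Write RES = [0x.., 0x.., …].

→ t0 |df|a4|fa|53|1c|d6|28|14|
→ t1 |df|1c|a4|d6|fa|28|53|14|

RES = [0xdf, 0x1c, 0xa4, 0xd6, 0xfa, 0x28, 0x53, 0x14]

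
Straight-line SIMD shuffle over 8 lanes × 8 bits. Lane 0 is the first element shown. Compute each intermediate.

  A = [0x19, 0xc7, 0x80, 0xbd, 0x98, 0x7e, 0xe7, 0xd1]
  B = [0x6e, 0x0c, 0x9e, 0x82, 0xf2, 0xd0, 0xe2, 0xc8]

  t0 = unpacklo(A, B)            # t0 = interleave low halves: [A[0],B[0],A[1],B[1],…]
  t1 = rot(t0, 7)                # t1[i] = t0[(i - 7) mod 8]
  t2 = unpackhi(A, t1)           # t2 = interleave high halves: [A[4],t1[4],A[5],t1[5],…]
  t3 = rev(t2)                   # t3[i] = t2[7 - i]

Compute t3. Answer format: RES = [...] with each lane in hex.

→ t0 |19|6e|c7|0c|80|9e|bd|82|
→ t1 |6e|c7|0c|80|9e|bd|82|19|
→ t2 |98|9e|7e|bd|e7|82|d1|19|
→ t3 |19|d1|82|e7|bd|7e|9e|98|

RES = [ 0x19  0xd1  0x82  0xe7  0xbd  0x7e  0x9e  0x98 ]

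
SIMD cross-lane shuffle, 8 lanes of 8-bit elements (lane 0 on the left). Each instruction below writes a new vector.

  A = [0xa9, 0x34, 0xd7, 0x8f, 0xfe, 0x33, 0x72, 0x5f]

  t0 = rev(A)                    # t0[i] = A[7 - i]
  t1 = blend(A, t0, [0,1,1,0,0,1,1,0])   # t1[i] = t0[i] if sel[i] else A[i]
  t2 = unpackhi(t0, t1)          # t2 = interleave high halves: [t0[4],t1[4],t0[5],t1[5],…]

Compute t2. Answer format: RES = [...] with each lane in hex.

RES = [0x8f, 0xfe, 0xd7, 0xd7, 0x34, 0x34, 0xa9, 0x5f]

→ t0 |5f|72|33|fe|8f|d7|34|a9|
→ t1 |a9|72|33|8f|fe|d7|34|5f|
→ t2 |8f|fe|d7|d7|34|34|a9|5f|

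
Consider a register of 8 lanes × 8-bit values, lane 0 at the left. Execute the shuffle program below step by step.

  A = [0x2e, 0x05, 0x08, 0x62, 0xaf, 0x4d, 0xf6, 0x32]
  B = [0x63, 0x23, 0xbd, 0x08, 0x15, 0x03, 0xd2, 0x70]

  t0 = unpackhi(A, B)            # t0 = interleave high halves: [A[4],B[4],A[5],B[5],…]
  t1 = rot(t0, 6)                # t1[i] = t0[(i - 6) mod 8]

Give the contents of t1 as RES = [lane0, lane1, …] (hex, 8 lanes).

RES = [ 0x4d  0x03  0xf6  0xd2  0x32  0x70  0xaf  0x15 ]

t0 = [0xaf, 0x15, 0x4d, 0x03, 0xf6, 0xd2, 0x32, 0x70]
t1 = [0x4d, 0x03, 0xf6, 0xd2, 0x32, 0x70, 0xaf, 0x15]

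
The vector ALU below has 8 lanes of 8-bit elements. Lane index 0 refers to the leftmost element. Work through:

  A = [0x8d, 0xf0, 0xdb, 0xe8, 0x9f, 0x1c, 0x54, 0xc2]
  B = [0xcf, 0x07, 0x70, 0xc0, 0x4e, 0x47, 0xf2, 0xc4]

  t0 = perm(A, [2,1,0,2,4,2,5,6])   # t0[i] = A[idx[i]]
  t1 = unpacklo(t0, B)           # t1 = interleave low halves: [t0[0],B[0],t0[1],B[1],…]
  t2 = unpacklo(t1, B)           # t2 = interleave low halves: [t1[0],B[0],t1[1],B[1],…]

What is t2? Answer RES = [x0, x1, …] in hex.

t0 = [0xdb, 0xf0, 0x8d, 0xdb, 0x9f, 0xdb, 0x1c, 0x54]
t1 = [0xdb, 0xcf, 0xf0, 0x07, 0x8d, 0x70, 0xdb, 0xc0]
t2 = [0xdb, 0xcf, 0xcf, 0x07, 0xf0, 0x70, 0x07, 0xc0]

RES = [ 0xdb  0xcf  0xcf  0x07  0xf0  0x70  0x07  0xc0 ]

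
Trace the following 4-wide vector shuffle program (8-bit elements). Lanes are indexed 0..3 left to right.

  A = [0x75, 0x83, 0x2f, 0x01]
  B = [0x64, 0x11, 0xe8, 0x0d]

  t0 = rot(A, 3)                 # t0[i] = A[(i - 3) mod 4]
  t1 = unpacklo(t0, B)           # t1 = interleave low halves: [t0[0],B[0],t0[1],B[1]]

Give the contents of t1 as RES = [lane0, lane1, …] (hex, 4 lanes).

t0 = [0x83, 0x2f, 0x01, 0x75]
t1 = [0x83, 0x64, 0x2f, 0x11]

RES = [0x83, 0x64, 0x2f, 0x11]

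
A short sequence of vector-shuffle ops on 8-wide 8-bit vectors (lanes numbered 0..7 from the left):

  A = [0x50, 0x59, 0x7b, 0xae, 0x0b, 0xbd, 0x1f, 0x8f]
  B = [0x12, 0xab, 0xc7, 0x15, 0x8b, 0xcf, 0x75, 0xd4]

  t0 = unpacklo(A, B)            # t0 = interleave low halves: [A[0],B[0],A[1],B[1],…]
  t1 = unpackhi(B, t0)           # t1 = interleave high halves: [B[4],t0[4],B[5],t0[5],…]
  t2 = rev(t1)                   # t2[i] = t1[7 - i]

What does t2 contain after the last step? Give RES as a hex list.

RES = [0x15, 0xd4, 0xae, 0x75, 0xc7, 0xcf, 0x7b, 0x8b]

t0 = [0x50, 0x12, 0x59, 0xab, 0x7b, 0xc7, 0xae, 0x15]
t1 = [0x8b, 0x7b, 0xcf, 0xc7, 0x75, 0xae, 0xd4, 0x15]
t2 = [0x15, 0xd4, 0xae, 0x75, 0xc7, 0xcf, 0x7b, 0x8b]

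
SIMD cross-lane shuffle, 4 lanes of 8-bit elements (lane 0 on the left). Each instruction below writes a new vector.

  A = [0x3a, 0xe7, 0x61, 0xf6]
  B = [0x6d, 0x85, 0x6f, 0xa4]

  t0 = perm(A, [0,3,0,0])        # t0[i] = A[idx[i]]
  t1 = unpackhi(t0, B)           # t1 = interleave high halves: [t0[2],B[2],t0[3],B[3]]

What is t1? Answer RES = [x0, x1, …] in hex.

RES = [0x3a, 0x6f, 0x3a, 0xa4]

t0 = [0x3a, 0xf6, 0x3a, 0x3a]
t1 = [0x3a, 0x6f, 0x3a, 0xa4]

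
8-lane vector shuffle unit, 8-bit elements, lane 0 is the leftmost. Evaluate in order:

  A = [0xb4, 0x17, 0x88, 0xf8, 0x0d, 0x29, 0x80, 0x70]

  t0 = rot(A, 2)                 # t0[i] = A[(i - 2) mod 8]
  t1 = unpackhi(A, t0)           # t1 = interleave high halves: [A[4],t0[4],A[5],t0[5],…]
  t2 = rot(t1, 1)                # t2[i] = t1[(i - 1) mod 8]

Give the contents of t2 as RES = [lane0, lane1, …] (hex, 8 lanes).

RES = [ 0x29  0x0d  0x88  0x29  0xf8  0x80  0x0d  0x70 ]

  t0: 80 70 b4 17 88 f8 0d 29
  t1: 0d 88 29 f8 80 0d 70 29
  t2: 29 0d 88 29 f8 80 0d 70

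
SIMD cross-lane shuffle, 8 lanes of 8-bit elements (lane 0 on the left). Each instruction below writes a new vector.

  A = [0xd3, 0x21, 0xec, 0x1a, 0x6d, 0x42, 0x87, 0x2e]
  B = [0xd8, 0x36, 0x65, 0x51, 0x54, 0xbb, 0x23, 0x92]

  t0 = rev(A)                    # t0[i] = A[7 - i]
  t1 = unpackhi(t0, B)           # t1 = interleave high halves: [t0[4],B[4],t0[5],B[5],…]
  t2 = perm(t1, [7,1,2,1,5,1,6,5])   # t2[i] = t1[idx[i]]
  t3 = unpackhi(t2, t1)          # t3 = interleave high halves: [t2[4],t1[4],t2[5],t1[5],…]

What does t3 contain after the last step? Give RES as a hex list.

RES = [ 0x23  0x21  0x54  0x23  0xd3  0xd3  0x23  0x92 ]

  t0: 2e 87 42 6d 1a ec 21 d3
  t1: 1a 54 ec bb 21 23 d3 92
  t2: 92 54 ec 54 23 54 d3 23
  t3: 23 21 54 23 d3 d3 23 92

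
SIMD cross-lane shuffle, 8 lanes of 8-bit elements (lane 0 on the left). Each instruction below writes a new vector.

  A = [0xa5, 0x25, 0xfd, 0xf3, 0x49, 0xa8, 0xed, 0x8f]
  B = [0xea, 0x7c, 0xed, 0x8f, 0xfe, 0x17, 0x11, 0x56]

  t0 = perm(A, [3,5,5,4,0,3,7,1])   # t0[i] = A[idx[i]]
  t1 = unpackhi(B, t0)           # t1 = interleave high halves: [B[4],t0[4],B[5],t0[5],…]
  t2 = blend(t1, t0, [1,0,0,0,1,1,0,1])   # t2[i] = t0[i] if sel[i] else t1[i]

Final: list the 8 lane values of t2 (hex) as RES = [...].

→ t0 |f3|a8|a8|49|a5|f3|8f|25|
→ t1 |fe|a5|17|f3|11|8f|56|25|
→ t2 |f3|a5|17|f3|a5|f3|56|25|

RES = [0xf3, 0xa5, 0x17, 0xf3, 0xa5, 0xf3, 0x56, 0x25]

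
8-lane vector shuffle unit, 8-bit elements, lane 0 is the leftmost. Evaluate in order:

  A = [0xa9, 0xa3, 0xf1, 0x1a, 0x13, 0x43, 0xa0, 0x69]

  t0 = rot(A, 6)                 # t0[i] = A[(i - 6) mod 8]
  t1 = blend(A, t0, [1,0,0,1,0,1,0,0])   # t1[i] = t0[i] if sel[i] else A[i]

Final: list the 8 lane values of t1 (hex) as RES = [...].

RES = [ 0xf1  0xa3  0xf1  0x43  0x13  0x69  0xa0  0x69 ]

t0 = [0xf1, 0x1a, 0x13, 0x43, 0xa0, 0x69, 0xa9, 0xa3]
t1 = [0xf1, 0xa3, 0xf1, 0x43, 0x13, 0x69, 0xa0, 0x69]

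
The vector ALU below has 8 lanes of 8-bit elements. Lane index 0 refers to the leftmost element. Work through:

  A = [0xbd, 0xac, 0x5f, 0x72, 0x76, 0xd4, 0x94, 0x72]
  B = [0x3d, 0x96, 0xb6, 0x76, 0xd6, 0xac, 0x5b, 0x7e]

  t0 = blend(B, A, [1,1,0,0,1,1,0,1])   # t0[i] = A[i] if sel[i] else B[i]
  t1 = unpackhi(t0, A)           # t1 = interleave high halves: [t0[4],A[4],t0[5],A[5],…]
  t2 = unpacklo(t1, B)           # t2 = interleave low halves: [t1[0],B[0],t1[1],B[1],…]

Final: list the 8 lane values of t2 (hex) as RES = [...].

RES = [0x76, 0x3d, 0x76, 0x96, 0xd4, 0xb6, 0xd4, 0x76]

t0 = [0xbd, 0xac, 0xb6, 0x76, 0x76, 0xd4, 0x5b, 0x72]
t1 = [0x76, 0x76, 0xd4, 0xd4, 0x5b, 0x94, 0x72, 0x72]
t2 = [0x76, 0x3d, 0x76, 0x96, 0xd4, 0xb6, 0xd4, 0x76]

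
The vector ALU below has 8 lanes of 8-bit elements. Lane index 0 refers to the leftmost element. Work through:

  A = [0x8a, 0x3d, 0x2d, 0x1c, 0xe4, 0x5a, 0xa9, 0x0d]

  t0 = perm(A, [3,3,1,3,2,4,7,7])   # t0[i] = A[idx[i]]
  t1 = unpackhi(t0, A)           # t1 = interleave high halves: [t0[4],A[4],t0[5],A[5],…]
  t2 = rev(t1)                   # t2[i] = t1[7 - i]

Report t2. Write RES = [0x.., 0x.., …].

→ t0 |1c|1c|3d|1c|2d|e4|0d|0d|
→ t1 |2d|e4|e4|5a|0d|a9|0d|0d|
→ t2 |0d|0d|a9|0d|5a|e4|e4|2d|

RES = [ 0x0d  0x0d  0xa9  0x0d  0x5a  0xe4  0xe4  0x2d ]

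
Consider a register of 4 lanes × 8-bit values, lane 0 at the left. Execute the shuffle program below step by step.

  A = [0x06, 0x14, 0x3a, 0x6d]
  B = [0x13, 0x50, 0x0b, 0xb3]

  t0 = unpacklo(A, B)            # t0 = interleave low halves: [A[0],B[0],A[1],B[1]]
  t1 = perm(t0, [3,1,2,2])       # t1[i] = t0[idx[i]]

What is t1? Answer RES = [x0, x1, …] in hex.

  t0: 06 13 14 50
  t1: 50 13 14 14

RES = [ 0x50  0x13  0x14  0x14 ]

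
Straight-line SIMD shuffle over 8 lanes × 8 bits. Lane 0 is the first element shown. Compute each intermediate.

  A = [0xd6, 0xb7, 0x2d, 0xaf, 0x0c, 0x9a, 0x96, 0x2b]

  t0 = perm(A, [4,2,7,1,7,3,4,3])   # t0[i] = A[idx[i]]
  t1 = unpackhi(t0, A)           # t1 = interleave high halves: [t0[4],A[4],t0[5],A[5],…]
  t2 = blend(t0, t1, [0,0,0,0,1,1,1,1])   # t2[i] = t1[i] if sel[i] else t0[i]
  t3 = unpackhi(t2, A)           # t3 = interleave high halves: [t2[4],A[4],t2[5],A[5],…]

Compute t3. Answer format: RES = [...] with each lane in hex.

→ t0 |0c|2d|2b|b7|2b|af|0c|af|
→ t1 |2b|0c|af|9a|0c|96|af|2b|
→ t2 |0c|2d|2b|b7|0c|96|af|2b|
→ t3 |0c|0c|96|9a|af|96|2b|2b|

RES = [0x0c, 0x0c, 0x96, 0x9a, 0xaf, 0x96, 0x2b, 0x2b]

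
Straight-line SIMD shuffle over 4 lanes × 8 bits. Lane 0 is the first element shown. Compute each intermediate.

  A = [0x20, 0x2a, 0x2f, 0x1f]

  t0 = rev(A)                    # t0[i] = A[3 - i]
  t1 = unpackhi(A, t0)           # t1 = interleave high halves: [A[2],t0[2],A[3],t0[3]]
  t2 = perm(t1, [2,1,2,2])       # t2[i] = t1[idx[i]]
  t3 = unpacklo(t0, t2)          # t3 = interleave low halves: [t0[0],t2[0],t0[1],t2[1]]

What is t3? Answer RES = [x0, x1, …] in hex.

RES = [0x1f, 0x1f, 0x2f, 0x2a]

  t0: 1f 2f 2a 20
  t1: 2f 2a 1f 20
  t2: 1f 2a 1f 1f
  t3: 1f 1f 2f 2a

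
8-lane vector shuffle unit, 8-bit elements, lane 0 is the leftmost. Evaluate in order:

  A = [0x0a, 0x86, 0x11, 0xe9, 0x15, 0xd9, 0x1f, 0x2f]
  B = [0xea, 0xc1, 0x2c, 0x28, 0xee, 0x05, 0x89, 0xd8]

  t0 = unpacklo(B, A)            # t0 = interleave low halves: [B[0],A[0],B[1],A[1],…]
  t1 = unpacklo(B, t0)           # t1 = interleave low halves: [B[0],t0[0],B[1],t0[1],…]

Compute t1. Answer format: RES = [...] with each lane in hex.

RES = [ 0xea  0xea  0xc1  0x0a  0x2c  0xc1  0x28  0x86 ]

  t0: ea 0a c1 86 2c 11 28 e9
  t1: ea ea c1 0a 2c c1 28 86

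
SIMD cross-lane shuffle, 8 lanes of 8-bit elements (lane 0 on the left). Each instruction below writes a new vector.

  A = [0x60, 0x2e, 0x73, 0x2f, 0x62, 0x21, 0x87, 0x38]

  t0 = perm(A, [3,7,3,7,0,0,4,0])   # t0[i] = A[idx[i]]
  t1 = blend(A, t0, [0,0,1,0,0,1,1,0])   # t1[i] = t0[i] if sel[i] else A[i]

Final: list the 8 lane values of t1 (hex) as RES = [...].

RES = [0x60, 0x2e, 0x2f, 0x2f, 0x62, 0x60, 0x62, 0x38]

  t0: 2f 38 2f 38 60 60 62 60
  t1: 60 2e 2f 2f 62 60 62 38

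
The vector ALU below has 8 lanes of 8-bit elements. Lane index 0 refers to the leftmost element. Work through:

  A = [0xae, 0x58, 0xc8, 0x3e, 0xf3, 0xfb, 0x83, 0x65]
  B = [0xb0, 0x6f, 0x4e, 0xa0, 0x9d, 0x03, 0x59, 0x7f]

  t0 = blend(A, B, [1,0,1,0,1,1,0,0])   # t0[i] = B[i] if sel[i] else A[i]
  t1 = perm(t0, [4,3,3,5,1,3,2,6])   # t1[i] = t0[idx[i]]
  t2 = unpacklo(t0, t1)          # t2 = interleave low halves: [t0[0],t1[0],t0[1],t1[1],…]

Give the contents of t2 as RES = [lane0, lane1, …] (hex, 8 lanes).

RES = [0xb0, 0x9d, 0x58, 0x3e, 0x4e, 0x3e, 0x3e, 0x03]

  t0: b0 58 4e 3e 9d 03 83 65
  t1: 9d 3e 3e 03 58 3e 4e 83
  t2: b0 9d 58 3e 4e 3e 3e 03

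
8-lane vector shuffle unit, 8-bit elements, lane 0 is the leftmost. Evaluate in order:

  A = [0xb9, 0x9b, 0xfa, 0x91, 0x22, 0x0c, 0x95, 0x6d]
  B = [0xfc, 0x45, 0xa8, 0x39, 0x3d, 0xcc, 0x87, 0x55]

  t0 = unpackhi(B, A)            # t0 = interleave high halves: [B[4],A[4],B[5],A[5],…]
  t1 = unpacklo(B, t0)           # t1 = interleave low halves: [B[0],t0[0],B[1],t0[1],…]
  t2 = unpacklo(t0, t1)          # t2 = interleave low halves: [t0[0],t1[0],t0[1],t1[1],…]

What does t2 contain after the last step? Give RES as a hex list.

t0 = [0x3d, 0x22, 0xcc, 0x0c, 0x87, 0x95, 0x55, 0x6d]
t1 = [0xfc, 0x3d, 0x45, 0x22, 0xa8, 0xcc, 0x39, 0x0c]
t2 = [0x3d, 0xfc, 0x22, 0x3d, 0xcc, 0x45, 0x0c, 0x22]

RES = [0x3d, 0xfc, 0x22, 0x3d, 0xcc, 0x45, 0x0c, 0x22]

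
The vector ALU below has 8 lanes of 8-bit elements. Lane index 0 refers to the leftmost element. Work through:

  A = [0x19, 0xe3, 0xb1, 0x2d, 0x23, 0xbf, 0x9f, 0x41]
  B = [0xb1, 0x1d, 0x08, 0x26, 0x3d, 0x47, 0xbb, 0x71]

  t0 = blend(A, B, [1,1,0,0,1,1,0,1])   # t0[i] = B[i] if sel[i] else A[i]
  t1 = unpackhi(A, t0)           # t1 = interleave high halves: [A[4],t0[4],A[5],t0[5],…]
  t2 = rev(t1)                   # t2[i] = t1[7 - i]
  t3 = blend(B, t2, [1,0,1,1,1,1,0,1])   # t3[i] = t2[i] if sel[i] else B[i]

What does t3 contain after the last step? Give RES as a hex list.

RES = [ 0x71  0x1d  0x9f  0x9f  0x47  0xbf  0xbb  0x23 ]

→ t0 |b1|1d|b1|2d|3d|47|9f|71|
→ t1 |23|3d|bf|47|9f|9f|41|71|
→ t2 |71|41|9f|9f|47|bf|3d|23|
→ t3 |71|1d|9f|9f|47|bf|bb|23|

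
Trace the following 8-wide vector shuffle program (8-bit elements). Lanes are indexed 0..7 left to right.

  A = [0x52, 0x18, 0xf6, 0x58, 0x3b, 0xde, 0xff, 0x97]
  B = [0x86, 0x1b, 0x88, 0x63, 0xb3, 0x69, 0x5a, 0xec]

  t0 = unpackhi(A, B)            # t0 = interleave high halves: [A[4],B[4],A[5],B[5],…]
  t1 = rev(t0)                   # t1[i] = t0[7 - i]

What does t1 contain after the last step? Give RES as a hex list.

RES = [ 0xec  0x97  0x5a  0xff  0x69  0xde  0xb3  0x3b ]

  t0: 3b b3 de 69 ff 5a 97 ec
  t1: ec 97 5a ff 69 de b3 3b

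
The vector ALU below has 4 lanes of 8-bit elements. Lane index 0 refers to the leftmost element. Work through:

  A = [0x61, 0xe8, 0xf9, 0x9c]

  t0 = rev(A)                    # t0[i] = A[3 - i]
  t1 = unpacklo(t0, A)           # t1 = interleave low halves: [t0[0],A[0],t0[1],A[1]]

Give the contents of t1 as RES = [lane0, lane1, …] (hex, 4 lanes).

RES = [0x9c, 0x61, 0xf9, 0xe8]

→ t0 |9c|f9|e8|61|
→ t1 |9c|61|f9|e8|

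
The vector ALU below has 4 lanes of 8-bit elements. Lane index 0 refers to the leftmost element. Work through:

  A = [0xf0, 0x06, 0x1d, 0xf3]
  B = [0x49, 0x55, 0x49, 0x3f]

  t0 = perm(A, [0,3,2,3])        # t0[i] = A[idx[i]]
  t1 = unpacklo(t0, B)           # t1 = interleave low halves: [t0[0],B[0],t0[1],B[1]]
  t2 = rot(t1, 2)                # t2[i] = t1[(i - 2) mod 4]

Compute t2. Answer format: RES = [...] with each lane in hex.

t0 = [0xf0, 0xf3, 0x1d, 0xf3]
t1 = [0xf0, 0x49, 0xf3, 0x55]
t2 = [0xf3, 0x55, 0xf0, 0x49]

RES = [ 0xf3  0x55  0xf0  0x49 ]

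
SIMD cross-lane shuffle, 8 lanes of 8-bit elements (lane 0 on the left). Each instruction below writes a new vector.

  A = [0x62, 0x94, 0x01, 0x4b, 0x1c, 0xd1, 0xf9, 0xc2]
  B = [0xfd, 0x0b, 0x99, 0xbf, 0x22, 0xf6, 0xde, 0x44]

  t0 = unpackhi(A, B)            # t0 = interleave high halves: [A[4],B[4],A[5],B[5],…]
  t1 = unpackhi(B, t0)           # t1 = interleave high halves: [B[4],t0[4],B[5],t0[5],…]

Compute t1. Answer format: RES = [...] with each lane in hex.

→ t0 |1c|22|d1|f6|f9|de|c2|44|
→ t1 |22|f9|f6|de|de|c2|44|44|

RES = [0x22, 0xf9, 0xf6, 0xde, 0xde, 0xc2, 0x44, 0x44]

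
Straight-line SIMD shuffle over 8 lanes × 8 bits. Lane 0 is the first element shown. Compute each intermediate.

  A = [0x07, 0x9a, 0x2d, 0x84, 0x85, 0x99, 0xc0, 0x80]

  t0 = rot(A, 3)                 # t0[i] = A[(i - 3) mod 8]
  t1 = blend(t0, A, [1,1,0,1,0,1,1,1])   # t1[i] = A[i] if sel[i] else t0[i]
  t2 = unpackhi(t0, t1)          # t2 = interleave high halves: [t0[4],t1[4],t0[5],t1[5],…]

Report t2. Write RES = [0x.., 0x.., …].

→ t0 |99|c0|80|07|9a|2d|84|85|
→ t1 |07|9a|80|84|9a|99|c0|80|
→ t2 |9a|9a|2d|99|84|c0|85|80|

RES = [ 0x9a  0x9a  0x2d  0x99  0x84  0xc0  0x85  0x80 ]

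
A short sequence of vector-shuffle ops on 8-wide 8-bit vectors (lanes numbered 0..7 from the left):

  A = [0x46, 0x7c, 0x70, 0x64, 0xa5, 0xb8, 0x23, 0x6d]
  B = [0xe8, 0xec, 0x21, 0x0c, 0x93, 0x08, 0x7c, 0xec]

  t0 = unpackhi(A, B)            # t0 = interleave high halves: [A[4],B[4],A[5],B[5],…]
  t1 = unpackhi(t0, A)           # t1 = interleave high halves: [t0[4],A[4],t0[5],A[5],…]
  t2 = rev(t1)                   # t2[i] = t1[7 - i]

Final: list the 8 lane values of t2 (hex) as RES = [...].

t0 = [0xa5, 0x93, 0xb8, 0x08, 0x23, 0x7c, 0x6d, 0xec]
t1 = [0x23, 0xa5, 0x7c, 0xb8, 0x6d, 0x23, 0xec, 0x6d]
t2 = [0x6d, 0xec, 0x23, 0x6d, 0xb8, 0x7c, 0xa5, 0x23]

RES = [0x6d, 0xec, 0x23, 0x6d, 0xb8, 0x7c, 0xa5, 0x23]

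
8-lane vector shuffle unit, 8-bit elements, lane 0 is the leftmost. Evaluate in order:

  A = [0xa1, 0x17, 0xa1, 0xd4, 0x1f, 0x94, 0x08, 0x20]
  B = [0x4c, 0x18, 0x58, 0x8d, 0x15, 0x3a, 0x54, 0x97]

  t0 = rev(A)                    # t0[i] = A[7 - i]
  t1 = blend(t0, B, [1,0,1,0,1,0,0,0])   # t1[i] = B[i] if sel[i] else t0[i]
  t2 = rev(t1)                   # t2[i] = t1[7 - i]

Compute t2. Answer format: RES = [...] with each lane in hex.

RES = [0xa1, 0x17, 0xa1, 0x15, 0x1f, 0x58, 0x08, 0x4c]

  t0: 20 08 94 1f d4 a1 17 a1
  t1: 4c 08 58 1f 15 a1 17 a1
  t2: a1 17 a1 15 1f 58 08 4c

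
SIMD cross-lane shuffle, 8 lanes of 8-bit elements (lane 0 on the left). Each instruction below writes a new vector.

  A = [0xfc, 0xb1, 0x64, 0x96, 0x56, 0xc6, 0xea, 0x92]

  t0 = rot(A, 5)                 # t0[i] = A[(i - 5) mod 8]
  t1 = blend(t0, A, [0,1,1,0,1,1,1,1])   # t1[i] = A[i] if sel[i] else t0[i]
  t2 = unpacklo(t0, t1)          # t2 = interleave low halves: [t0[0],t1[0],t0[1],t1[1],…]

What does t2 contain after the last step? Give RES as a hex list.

t0 = [0x96, 0x56, 0xc6, 0xea, 0x92, 0xfc, 0xb1, 0x64]
t1 = [0x96, 0xb1, 0x64, 0xea, 0x56, 0xc6, 0xea, 0x92]
t2 = [0x96, 0x96, 0x56, 0xb1, 0xc6, 0x64, 0xea, 0xea]

RES = [0x96, 0x96, 0x56, 0xb1, 0xc6, 0x64, 0xea, 0xea]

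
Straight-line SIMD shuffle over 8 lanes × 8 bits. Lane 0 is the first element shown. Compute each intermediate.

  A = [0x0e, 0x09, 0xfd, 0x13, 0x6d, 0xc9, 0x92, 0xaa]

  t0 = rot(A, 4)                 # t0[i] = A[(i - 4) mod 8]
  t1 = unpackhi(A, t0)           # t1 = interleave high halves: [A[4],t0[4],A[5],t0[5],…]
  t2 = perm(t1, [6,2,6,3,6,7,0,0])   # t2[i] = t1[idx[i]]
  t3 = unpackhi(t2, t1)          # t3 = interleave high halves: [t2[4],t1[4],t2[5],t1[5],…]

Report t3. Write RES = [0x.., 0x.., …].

  t0: 6d c9 92 aa 0e 09 fd 13
  t1: 6d 0e c9 09 92 fd aa 13
  t2: aa c9 aa 09 aa 13 6d 6d
  t3: aa 92 13 fd 6d aa 6d 13

RES = [ 0xaa  0x92  0x13  0xfd  0x6d  0xaa  0x6d  0x13 ]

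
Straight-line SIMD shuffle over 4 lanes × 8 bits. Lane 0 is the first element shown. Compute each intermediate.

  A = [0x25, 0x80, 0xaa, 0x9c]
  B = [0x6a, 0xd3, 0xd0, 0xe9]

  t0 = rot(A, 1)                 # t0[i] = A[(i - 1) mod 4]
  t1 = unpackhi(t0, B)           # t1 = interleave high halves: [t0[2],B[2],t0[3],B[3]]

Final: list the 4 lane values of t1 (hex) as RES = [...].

RES = [0x80, 0xd0, 0xaa, 0xe9]

  t0: 9c 25 80 aa
  t1: 80 d0 aa e9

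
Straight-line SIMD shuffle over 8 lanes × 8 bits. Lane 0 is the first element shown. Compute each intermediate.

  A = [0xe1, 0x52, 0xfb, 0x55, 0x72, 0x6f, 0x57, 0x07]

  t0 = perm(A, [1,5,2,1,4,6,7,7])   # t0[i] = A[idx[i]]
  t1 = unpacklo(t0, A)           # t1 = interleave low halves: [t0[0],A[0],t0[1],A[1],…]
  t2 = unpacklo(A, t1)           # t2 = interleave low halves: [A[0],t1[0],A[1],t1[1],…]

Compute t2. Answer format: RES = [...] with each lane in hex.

RES = [ 0xe1  0x52  0x52  0xe1  0xfb  0x6f  0x55  0x52 ]

t0 = [0x52, 0x6f, 0xfb, 0x52, 0x72, 0x57, 0x07, 0x07]
t1 = [0x52, 0xe1, 0x6f, 0x52, 0xfb, 0xfb, 0x52, 0x55]
t2 = [0xe1, 0x52, 0x52, 0xe1, 0xfb, 0x6f, 0x55, 0x52]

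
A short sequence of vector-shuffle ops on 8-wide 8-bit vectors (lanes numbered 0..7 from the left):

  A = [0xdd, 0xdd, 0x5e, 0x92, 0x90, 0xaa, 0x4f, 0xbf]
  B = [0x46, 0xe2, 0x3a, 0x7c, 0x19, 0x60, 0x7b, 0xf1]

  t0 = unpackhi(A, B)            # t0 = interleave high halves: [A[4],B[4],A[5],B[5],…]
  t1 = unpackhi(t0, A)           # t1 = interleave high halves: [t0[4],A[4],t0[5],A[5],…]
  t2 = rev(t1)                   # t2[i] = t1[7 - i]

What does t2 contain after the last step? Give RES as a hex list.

RES = [ 0xbf  0xf1  0x4f  0xbf  0xaa  0x7b  0x90  0x4f ]

  t0: 90 19 aa 60 4f 7b bf f1
  t1: 4f 90 7b aa bf 4f f1 bf
  t2: bf f1 4f bf aa 7b 90 4f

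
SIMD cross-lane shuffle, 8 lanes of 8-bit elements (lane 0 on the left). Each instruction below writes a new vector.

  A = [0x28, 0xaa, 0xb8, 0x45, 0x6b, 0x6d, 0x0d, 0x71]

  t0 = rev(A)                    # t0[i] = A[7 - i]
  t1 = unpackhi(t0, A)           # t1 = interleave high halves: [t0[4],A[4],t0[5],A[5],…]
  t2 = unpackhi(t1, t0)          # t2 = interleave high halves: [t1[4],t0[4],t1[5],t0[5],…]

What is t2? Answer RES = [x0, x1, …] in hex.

RES = [ 0xaa  0x45  0x0d  0xb8  0x28  0xaa  0x71  0x28 ]

t0 = [0x71, 0x0d, 0x6d, 0x6b, 0x45, 0xb8, 0xaa, 0x28]
t1 = [0x45, 0x6b, 0xb8, 0x6d, 0xaa, 0x0d, 0x28, 0x71]
t2 = [0xaa, 0x45, 0x0d, 0xb8, 0x28, 0xaa, 0x71, 0x28]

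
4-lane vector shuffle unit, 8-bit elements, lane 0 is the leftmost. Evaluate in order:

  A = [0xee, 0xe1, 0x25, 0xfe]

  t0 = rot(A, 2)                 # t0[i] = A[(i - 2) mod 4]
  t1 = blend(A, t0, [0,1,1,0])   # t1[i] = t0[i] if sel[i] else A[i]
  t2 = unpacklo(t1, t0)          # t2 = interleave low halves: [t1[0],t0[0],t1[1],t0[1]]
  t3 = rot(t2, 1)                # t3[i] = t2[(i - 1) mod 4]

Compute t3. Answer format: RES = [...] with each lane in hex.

RES = [ 0xfe  0xee  0x25  0xfe ]

  t0: 25 fe ee e1
  t1: ee fe ee fe
  t2: ee 25 fe fe
  t3: fe ee 25 fe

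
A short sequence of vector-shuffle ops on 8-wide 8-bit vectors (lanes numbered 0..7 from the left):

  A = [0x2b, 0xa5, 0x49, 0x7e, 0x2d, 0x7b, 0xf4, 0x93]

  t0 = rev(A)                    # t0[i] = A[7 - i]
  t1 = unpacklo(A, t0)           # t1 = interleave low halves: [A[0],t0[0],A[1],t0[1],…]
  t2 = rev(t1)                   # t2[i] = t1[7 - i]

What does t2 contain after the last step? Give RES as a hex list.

  t0: 93 f4 7b 2d 7e 49 a5 2b
  t1: 2b 93 a5 f4 49 7b 7e 2d
  t2: 2d 7e 7b 49 f4 a5 93 2b

RES = [ 0x2d  0x7e  0x7b  0x49  0xf4  0xa5  0x93  0x2b ]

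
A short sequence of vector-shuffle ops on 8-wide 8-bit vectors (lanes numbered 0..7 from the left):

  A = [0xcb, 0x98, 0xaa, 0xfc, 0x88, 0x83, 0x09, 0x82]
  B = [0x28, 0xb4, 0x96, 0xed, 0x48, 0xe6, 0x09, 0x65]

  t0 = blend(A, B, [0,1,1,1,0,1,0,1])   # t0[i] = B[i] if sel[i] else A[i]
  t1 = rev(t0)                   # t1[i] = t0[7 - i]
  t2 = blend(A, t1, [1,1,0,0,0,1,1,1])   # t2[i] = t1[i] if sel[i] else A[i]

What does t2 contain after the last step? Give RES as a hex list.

t0 = [0xcb, 0xb4, 0x96, 0xed, 0x88, 0xe6, 0x09, 0x65]
t1 = [0x65, 0x09, 0xe6, 0x88, 0xed, 0x96, 0xb4, 0xcb]
t2 = [0x65, 0x09, 0xaa, 0xfc, 0x88, 0x96, 0xb4, 0xcb]

RES = [ 0x65  0x09  0xaa  0xfc  0x88  0x96  0xb4  0xcb ]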